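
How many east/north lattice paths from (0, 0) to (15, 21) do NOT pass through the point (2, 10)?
Number of paths = 5403157056

Total paths from (0, 0) to (15, 21): C(36, 15) = 5567902560. Paths through (2, 10): (paths (0, 0) → (2, 10)) × (paths (2, 10) → (15, 21)) = C(12, 2) · C(24, 13) = 66 · 2496144 = 164745504. Avoidance count = 5567902560 − 164745504 = 5403157056.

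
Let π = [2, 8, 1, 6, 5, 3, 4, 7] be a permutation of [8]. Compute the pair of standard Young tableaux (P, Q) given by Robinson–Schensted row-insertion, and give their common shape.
P = [1, 3, 4, 7] / [2, 5] / [6] / [8];  Q = [1, 2, 7, 8] / [3, 4] / [5] / [6];  common shape = (4, 2, 1, 1)

Row-insert the values π_1, π_2, … into P one at a time, bumping the leftmost entry strictly greater than the inserted value down to the next row. The recording tableau Q records, in position (i, j), the step at which that cell was added to P.
  Insert 2 (step 1): P = [2];  Q = [1]
  Insert 8 (step 2): P = [2, 8];  Q = [1, 2]
  Insert 1 (step 3): P = [1, 8] / [2];  Q = [1, 2] / [3]
  Insert 6 (step 4): P = [1, 6] / [2, 8];  Q = [1, 2] / [3, 4]
  Insert 5 (step 5): P = [1, 5] / [2, 6] / [8];  Q = [1, 2] / [3, 4] / [5]
  Insert 3 (step 6): P = [1, 3] / [2, 5] / [6] / [8];  Q = [1, 2] / [3, 4] / [5] / [6]
  Insert 4 (step 7): P = [1, 3, 4] / [2, 5] / [6] / [8];  Q = [1, 2, 7] / [3, 4] / [5] / [6]
  Insert 7 (step 8): P = [1, 3, 4, 7] / [2, 5] / [6] / [8];  Q = [1, 2, 7, 8] / [3, 4] / [5] / [6]
Final shape: (4, 2, 1, 1).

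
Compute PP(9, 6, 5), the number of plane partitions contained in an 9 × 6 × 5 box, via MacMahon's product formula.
PP(9, 6, 5) = 72261531710368

Evaluate the triple product over i = 1..9, j = 1..6, k = 1..5. The factors are (2/1) · (3/2) · (4/3) · (5/4) · (6/5) · (3/2) · (4/3) · (5/4) · … (270 factors total). The numerators and denominators telescope so the product is an integer; carrying out the multiplication exactly gives PP(9, 6, 5) = 72261531710368.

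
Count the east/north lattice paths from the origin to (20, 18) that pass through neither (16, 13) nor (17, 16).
Number of paths = 16073672820

Inclusion–exclusion. Total paths: C(38, 20) = 33578000610. Through P₁: C(29, 16)·C(9, 4) = 8550853290. Through P₂: C(33, 17)·C(5, 3) = 11668031100. Since P₁ is strictly southwest of P₂, a monotone path through both must visit P₁ then P₂; paths through both = C(29, 16)·C(4, 1)·C(5, 3) = 2714556600. Avoid both = 33578000610 − 8550853290 − 11668031100 + 2714556600 = 16073672820.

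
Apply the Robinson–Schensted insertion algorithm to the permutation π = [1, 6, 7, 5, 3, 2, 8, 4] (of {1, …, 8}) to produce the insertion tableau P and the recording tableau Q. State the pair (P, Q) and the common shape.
P = [1, 2, 4, 8] / [3, 7] / [5] / [6];  Q = [1, 2, 3, 7] / [4, 8] / [5] / [6];  common shape = (4, 2, 1, 1)

Row-insert the values π_1, π_2, … into P one at a time, bumping the leftmost entry strictly greater than the inserted value down to the next row. The recording tableau Q records, in position (i, j), the step at which that cell was added to P.
  Insert 1 (step 1): P = [1];  Q = [1]
  Insert 6 (step 2): P = [1, 6];  Q = [1, 2]
  Insert 7 (step 3): P = [1, 6, 7];  Q = [1, 2, 3]
  Insert 5 (step 4): P = [1, 5, 7] / [6];  Q = [1, 2, 3] / [4]
  Insert 3 (step 5): P = [1, 3, 7] / [5] / [6];  Q = [1, 2, 3] / [4] / [5]
  Insert 2 (step 6): P = [1, 2, 7] / [3] / [5] / [6];  Q = [1, 2, 3] / [4] / [5] / [6]
  Insert 8 (step 7): P = [1, 2, 7, 8] / [3] / [5] / [6];  Q = [1, 2, 3, 7] / [4] / [5] / [6]
  Insert 4 (step 8): P = [1, 2, 4, 8] / [3, 7] / [5] / [6];  Q = [1, 2, 3, 7] / [4, 8] / [5] / [6]
Final shape: (4, 2, 1, 1).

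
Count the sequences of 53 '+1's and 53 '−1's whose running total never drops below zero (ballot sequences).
C_53 = 116157871455782434250553845880

These ballot sequences are counted by the Catalan number C_n = (1/(n + 1)) · C(2n, n). For n = 53: C_53 = (1/54) · C(106, 53) = 6272525058612251449529907677520/54 = 116157871455782434250553845880.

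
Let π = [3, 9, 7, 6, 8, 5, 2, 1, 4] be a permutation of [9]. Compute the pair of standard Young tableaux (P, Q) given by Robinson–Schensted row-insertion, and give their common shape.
P = [1, 4, 8] / [2, 5] / [3] / [6] / [7] / [9];  Q = [1, 2, 5] / [3, 9] / [4] / [6] / [7] / [8];  common shape = (3, 2, 1, 1, 1, 1)

Row-insert the values π_1, π_2, … into P one at a time, bumping the leftmost entry strictly greater than the inserted value down to the next row. The recording tableau Q records, in position (i, j), the step at which that cell was added to P.
  Insert 3 (step 1): P = [3];  Q = [1]
  Insert 9 (step 2): P = [3, 9];  Q = [1, 2]
  Insert 7 (step 3): P = [3, 7] / [9];  Q = [1, 2] / [3]
  Insert 6 (step 4): P = [3, 6] / [7] / [9];  Q = [1, 2] / [3] / [4]
  Insert 8 (step 5): P = [3, 6, 8] / [7] / [9];  Q = [1, 2, 5] / [3] / [4]
  Insert 5 (step 6): P = [3, 5, 8] / [6] / [7] / [9];  Q = [1, 2, 5] / [3] / [4] / [6]
  Insert 2 (step 7): P = [2, 5, 8] / [3] / [6] / [7] / [9];  Q = [1, 2, 5] / [3] / [4] / [6] / [7]
  Insert 1 (step 8): P = [1, 5, 8] / [2] / [3] / [6] / [7] / [9];  Q = [1, 2, 5] / [3] / [4] / [6] / [7] / [8]
  Insert 4 (step 9): P = [1, 4, 8] / [2, 5] / [3] / [6] / [7] / [9];  Q = [1, 2, 5] / [3, 9] / [4] / [6] / [7] / [8]
Final shape: (3, 2, 1, 1, 1, 1).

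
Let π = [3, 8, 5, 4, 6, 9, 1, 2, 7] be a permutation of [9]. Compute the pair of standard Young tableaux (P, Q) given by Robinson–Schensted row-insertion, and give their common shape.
P = [1, 2, 6, 7] / [3, 4, 9] / [5] / [8];  Q = [1, 2, 5, 6] / [3, 8, 9] / [4] / [7];  common shape = (4, 3, 1, 1)

Row-insert the values π_1, π_2, … into P one at a time, bumping the leftmost entry strictly greater than the inserted value down to the next row. The recording tableau Q records, in position (i, j), the step at which that cell was added to P.
  Insert 3 (step 1): P = [3];  Q = [1]
  Insert 8 (step 2): P = [3, 8];  Q = [1, 2]
  Insert 5 (step 3): P = [3, 5] / [8];  Q = [1, 2] / [3]
  Insert 4 (step 4): P = [3, 4] / [5] / [8];  Q = [1, 2] / [3] / [4]
  Insert 6 (step 5): P = [3, 4, 6] / [5] / [8];  Q = [1, 2, 5] / [3] / [4]
  Insert 9 (step 6): P = [3, 4, 6, 9] / [5] / [8];  Q = [1, 2, 5, 6] / [3] / [4]
  Insert 1 (step 7): P = [1, 4, 6, 9] / [3] / [5] / [8];  Q = [1, 2, 5, 6] / [3] / [4] / [7]
  Insert 2 (step 8): P = [1, 2, 6, 9] / [3, 4] / [5] / [8];  Q = [1, 2, 5, 6] / [3, 8] / [4] / [7]
  Insert 7 (step 9): P = [1, 2, 6, 7] / [3, 4, 9] / [5] / [8];  Q = [1, 2, 5, 6] / [3, 8, 9] / [4] / [7]
Final shape: (4, 3, 1, 1).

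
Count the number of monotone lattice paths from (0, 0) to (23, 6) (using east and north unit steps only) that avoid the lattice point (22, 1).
Number of paths = 474882

Total paths from (0, 0) to (23, 6): C(29, 23) = 475020. Paths through (22, 1): (paths (0, 0) → (22, 1)) × (paths (22, 1) → (23, 6)) = C(23, 22) · C(6, 1) = 23 · 6 = 138. Avoidance count = 475020 − 138 = 474882.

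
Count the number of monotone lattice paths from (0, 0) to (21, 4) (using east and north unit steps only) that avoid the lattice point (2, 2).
Number of paths = 11390

Total paths from (0, 0) to (21, 4): C(25, 21) = 12650. Paths through (2, 2): (paths (0, 0) → (2, 2)) × (paths (2, 2) → (21, 4)) = C(4, 2) · C(21, 19) = 6 · 210 = 1260. Avoidance count = 12650 − 1260 = 11390.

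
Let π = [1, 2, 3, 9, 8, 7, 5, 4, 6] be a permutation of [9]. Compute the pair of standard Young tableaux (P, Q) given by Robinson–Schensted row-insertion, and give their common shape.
P = [1, 2, 3, 4, 6] / [5] / [7] / [8] / [9];  Q = [1, 2, 3, 4, 9] / [5] / [6] / [7] / [8];  common shape = (5, 1, 1, 1, 1)

Row-insert the values π_1, π_2, … into P one at a time, bumping the leftmost entry strictly greater than the inserted value down to the next row. The recording tableau Q records, in position (i, j), the step at which that cell was added to P.
  Insert 1 (step 1): P = [1];  Q = [1]
  Insert 2 (step 2): P = [1, 2];  Q = [1, 2]
  Insert 3 (step 3): P = [1, 2, 3];  Q = [1, 2, 3]
  Insert 9 (step 4): P = [1, 2, 3, 9];  Q = [1, 2, 3, 4]
  Insert 8 (step 5): P = [1, 2, 3, 8] / [9];  Q = [1, 2, 3, 4] / [5]
  Insert 7 (step 6): P = [1, 2, 3, 7] / [8] / [9];  Q = [1, 2, 3, 4] / [5] / [6]
  Insert 5 (step 7): P = [1, 2, 3, 5] / [7] / [8] / [9];  Q = [1, 2, 3, 4] / [5] / [6] / [7]
  Insert 4 (step 8): P = [1, 2, 3, 4] / [5] / [7] / [8] / [9];  Q = [1, 2, 3, 4] / [5] / [6] / [7] / [8]
  Insert 6 (step 9): P = [1, 2, 3, 4, 6] / [5] / [7] / [8] / [9];  Q = [1, 2, 3, 4, 9] / [5] / [6] / [7] / [8]
Final shape: (5, 1, 1, 1, 1).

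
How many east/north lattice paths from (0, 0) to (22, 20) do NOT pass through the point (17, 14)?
Number of paths = 391277280870

Total paths from (0, 0) to (22, 20): C(42, 22) = 513791607420. Paths through (17, 14): (paths (0, 0) → (17, 14)) × (paths (17, 14) → (22, 20)) = C(31, 17) · C(11, 5) = 265182525 · 462 = 122514326550. Avoidance count = 513791607420 − 122514326550 = 391277280870.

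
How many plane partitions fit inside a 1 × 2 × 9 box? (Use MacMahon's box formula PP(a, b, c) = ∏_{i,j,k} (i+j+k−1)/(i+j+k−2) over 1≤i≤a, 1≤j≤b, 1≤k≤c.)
PP(1, 2, 9) = 55

Evaluate the triple product over i = 1..1, j = 1..2, k = 1..9. The factors are (2/1) · (3/2) · (4/3) · (5/4) · (6/5) · (7/6) · (8/7) · (9/8) · … (18 factors total). The numerators and denominators telescope so the product is an integer; carrying out the multiplication exactly gives PP(1, 2, 9) = 55.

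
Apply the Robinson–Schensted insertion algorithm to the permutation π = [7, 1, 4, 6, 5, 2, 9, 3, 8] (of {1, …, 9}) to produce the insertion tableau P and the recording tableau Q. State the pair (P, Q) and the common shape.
P = [1, 2, 3, 8] / [4, 5, 9] / [6] / [7];  Q = [1, 3, 4, 7] / [2, 8, 9] / [5] / [6];  common shape = (4, 3, 1, 1)

Row-insert the values π_1, π_2, … into P one at a time, bumping the leftmost entry strictly greater than the inserted value down to the next row. The recording tableau Q records, in position (i, j), the step at which that cell was added to P.
  Insert 7 (step 1): P = [7];  Q = [1]
  Insert 1 (step 2): P = [1] / [7];  Q = [1] / [2]
  Insert 4 (step 3): P = [1, 4] / [7];  Q = [1, 3] / [2]
  Insert 6 (step 4): P = [1, 4, 6] / [7];  Q = [1, 3, 4] / [2]
  Insert 5 (step 5): P = [1, 4, 5] / [6] / [7];  Q = [1, 3, 4] / [2] / [5]
  Insert 2 (step 6): P = [1, 2, 5] / [4] / [6] / [7];  Q = [1, 3, 4] / [2] / [5] / [6]
  Insert 9 (step 7): P = [1, 2, 5, 9] / [4] / [6] / [7];  Q = [1, 3, 4, 7] / [2] / [5] / [6]
  Insert 3 (step 8): P = [1, 2, 3, 9] / [4, 5] / [6] / [7];  Q = [1, 3, 4, 7] / [2, 8] / [5] / [6]
  Insert 8 (step 9): P = [1, 2, 3, 8] / [4, 5, 9] / [6] / [7];  Q = [1, 3, 4, 7] / [2, 8, 9] / [5] / [6]
Final shape: (4, 3, 1, 1).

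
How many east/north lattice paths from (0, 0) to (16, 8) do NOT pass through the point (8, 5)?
Number of paths = 523116

Total paths from (0, 0) to (16, 8): C(24, 16) = 735471. Paths through (8, 5): (paths (0, 0) → (8, 5)) × (paths (8, 5) → (16, 8)) = C(13, 8) · C(11, 8) = 1287 · 165 = 212355. Avoidance count = 735471 − 212355 = 523116.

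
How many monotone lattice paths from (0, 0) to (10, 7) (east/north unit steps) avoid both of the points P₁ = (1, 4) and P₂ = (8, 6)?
Number of paths = 9879

Inclusion–exclusion. Total paths: C(17, 10) = 19448. Through P₁: C(5, 1)·C(12, 9) = 1100. Through P₂: C(14, 8)·C(3, 2) = 9009. Since P₁ is strictly southwest of P₂, a monotone path through both must visit P₁ then P₂; paths through both = C(5, 1)·C(9, 7)·C(3, 2) = 540. Avoid both = 19448 − 1100 − 9009 + 540 = 9879.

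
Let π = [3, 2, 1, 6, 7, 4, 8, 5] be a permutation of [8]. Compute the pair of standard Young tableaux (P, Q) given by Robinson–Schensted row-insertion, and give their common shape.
P = [1, 4, 5, 8] / [2, 6, 7] / [3];  Q = [1, 4, 5, 7] / [2, 6, 8] / [3];  common shape = (4, 3, 1)

Row-insert the values π_1, π_2, … into P one at a time, bumping the leftmost entry strictly greater than the inserted value down to the next row. The recording tableau Q records, in position (i, j), the step at which that cell was added to P.
  Insert 3 (step 1): P = [3];  Q = [1]
  Insert 2 (step 2): P = [2] / [3];  Q = [1] / [2]
  Insert 1 (step 3): P = [1] / [2] / [3];  Q = [1] / [2] / [3]
  Insert 6 (step 4): P = [1, 6] / [2] / [3];  Q = [1, 4] / [2] / [3]
  Insert 7 (step 5): P = [1, 6, 7] / [2] / [3];  Q = [1, 4, 5] / [2] / [3]
  Insert 4 (step 6): P = [1, 4, 7] / [2, 6] / [3];  Q = [1, 4, 5] / [2, 6] / [3]
  Insert 8 (step 7): P = [1, 4, 7, 8] / [2, 6] / [3];  Q = [1, 4, 5, 7] / [2, 6] / [3]
  Insert 5 (step 8): P = [1, 4, 5, 8] / [2, 6, 7] / [3];  Q = [1, 4, 5, 7] / [2, 6, 8] / [3]
Final shape: (4, 3, 1).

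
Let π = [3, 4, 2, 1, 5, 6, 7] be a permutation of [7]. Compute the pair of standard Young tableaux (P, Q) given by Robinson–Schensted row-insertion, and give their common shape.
P = [1, 4, 5, 6, 7] / [2] / [3];  Q = [1, 2, 5, 6, 7] / [3] / [4];  common shape = (5, 1, 1)

Row-insert the values π_1, π_2, … into P one at a time, bumping the leftmost entry strictly greater than the inserted value down to the next row. The recording tableau Q records, in position (i, j), the step at which that cell was added to P.
  Insert 3 (step 1): P = [3];  Q = [1]
  Insert 4 (step 2): P = [3, 4];  Q = [1, 2]
  Insert 2 (step 3): P = [2, 4] / [3];  Q = [1, 2] / [3]
  Insert 1 (step 4): P = [1, 4] / [2] / [3];  Q = [1, 2] / [3] / [4]
  Insert 5 (step 5): P = [1, 4, 5] / [2] / [3];  Q = [1, 2, 5] / [3] / [4]
  Insert 6 (step 6): P = [1, 4, 5, 6] / [2] / [3];  Q = [1, 2, 5, 6] / [3] / [4]
  Insert 7 (step 7): P = [1, 4, 5, 6, 7] / [2] / [3];  Q = [1, 2, 5, 6, 7] / [3] / [4]
Final shape: (5, 1, 1).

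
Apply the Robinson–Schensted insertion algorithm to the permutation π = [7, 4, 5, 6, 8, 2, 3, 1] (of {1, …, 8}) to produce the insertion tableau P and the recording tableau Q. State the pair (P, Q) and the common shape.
P = [1, 3, 6, 8] / [2, 5] / [4] / [7];  Q = [1, 3, 4, 5] / [2, 7] / [6] / [8];  common shape = (4, 2, 1, 1)

Row-insert the values π_1, π_2, … into P one at a time, bumping the leftmost entry strictly greater than the inserted value down to the next row. The recording tableau Q records, in position (i, j), the step at which that cell was added to P.
  Insert 7 (step 1): P = [7];  Q = [1]
  Insert 4 (step 2): P = [4] / [7];  Q = [1] / [2]
  Insert 5 (step 3): P = [4, 5] / [7];  Q = [1, 3] / [2]
  Insert 6 (step 4): P = [4, 5, 6] / [7];  Q = [1, 3, 4] / [2]
  Insert 8 (step 5): P = [4, 5, 6, 8] / [7];  Q = [1, 3, 4, 5] / [2]
  Insert 2 (step 6): P = [2, 5, 6, 8] / [4] / [7];  Q = [1, 3, 4, 5] / [2] / [6]
  Insert 3 (step 7): P = [2, 3, 6, 8] / [4, 5] / [7];  Q = [1, 3, 4, 5] / [2, 7] / [6]
  Insert 1 (step 8): P = [1, 3, 6, 8] / [2, 5] / [4] / [7];  Q = [1, 3, 4, 5] / [2, 7] / [6] / [8]
Final shape: (4, 2, 1, 1).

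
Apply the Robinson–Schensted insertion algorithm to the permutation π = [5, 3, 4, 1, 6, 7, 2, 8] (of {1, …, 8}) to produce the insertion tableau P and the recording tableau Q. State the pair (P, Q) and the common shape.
P = [1, 2, 6, 7, 8] / [3, 4] / [5];  Q = [1, 3, 5, 6, 8] / [2, 7] / [4];  common shape = (5, 2, 1)

Row-insert the values π_1, π_2, … into P one at a time, bumping the leftmost entry strictly greater than the inserted value down to the next row. The recording tableau Q records, in position (i, j), the step at which that cell was added to P.
  Insert 5 (step 1): P = [5];  Q = [1]
  Insert 3 (step 2): P = [3] / [5];  Q = [1] / [2]
  Insert 4 (step 3): P = [3, 4] / [5];  Q = [1, 3] / [2]
  Insert 1 (step 4): P = [1, 4] / [3] / [5];  Q = [1, 3] / [2] / [4]
  Insert 6 (step 5): P = [1, 4, 6] / [3] / [5];  Q = [1, 3, 5] / [2] / [4]
  Insert 7 (step 6): P = [1, 4, 6, 7] / [3] / [5];  Q = [1, 3, 5, 6] / [2] / [4]
  Insert 2 (step 7): P = [1, 2, 6, 7] / [3, 4] / [5];  Q = [1, 3, 5, 6] / [2, 7] / [4]
  Insert 8 (step 8): P = [1, 2, 6, 7, 8] / [3, 4] / [5];  Q = [1, 3, 5, 6, 8] / [2, 7] / [4]
Final shape: (5, 2, 1).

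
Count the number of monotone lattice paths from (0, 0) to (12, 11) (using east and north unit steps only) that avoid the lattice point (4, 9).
Number of paths = 1319903

Total paths from (0, 0) to (12, 11): C(23, 12) = 1352078. Paths through (4, 9): (paths (0, 0) → (4, 9)) × (paths (4, 9) → (12, 11)) = C(13, 4) · C(10, 8) = 715 · 45 = 32175. Avoidance count = 1352078 − 32175 = 1319903.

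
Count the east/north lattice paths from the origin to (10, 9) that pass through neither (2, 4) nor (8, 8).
Number of paths = 43913

Inclusion–exclusion. Total paths: C(19, 10) = 92378. Through P₁: C(6, 2)·C(13, 8) = 19305. Through P₂: C(16, 8)·C(3, 2) = 38610. Since P₁ is strictly southwest of P₂, a monotone path through both must visit P₁ then P₂; paths through both = C(6, 2)·C(10, 6)·C(3, 2) = 9450. Avoid both = 92378 − 19305 − 38610 + 9450 = 43913.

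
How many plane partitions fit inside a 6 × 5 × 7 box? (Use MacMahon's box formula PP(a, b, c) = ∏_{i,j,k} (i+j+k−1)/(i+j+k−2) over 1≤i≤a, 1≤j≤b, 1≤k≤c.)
PP(6, 5, 7) = 739309710568

Evaluate the triple product over i = 1..6, j = 1..5, k = 1..7. The factors are (2/1) · (3/2) · (4/3) · (5/4) · (6/5) · (7/6) · (8/7) · (3/2) · … (210 factors total). The numerators and denominators telescope so the product is an integer; carrying out the multiplication exactly gives PP(6, 5, 7) = 739309710568.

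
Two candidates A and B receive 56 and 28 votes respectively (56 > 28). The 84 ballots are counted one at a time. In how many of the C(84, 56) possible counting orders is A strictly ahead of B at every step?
Strict-lead orderings = 5096278545356362962504

Total orderings of the 84 votes with 56 for A: C(84, 56) = 15288835636069088887512. By the Bertrand ballot formula (Cycle Lemma / reflection principle), the number of orderings in which A is strictly ahead of B throughout is (p − q)/(p + q) · C(p + q, p) = (56 − 28)/(56 + 28) · 15288835636069088887512 = 5096278545356362962504.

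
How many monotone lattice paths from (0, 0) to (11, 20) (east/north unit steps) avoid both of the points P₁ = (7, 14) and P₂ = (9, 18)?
Number of paths = 42597765

Inclusion–exclusion. Total paths: C(31, 11) = 84672315. Through P₁: C(21, 7)·C(10, 4) = 24418800. Through P₂: C(27, 9)·C(4, 2) = 28120950. Since P₁ is strictly southwest of P₂, a monotone path through both must visit P₁ then P₂; paths through both = C(21, 7)·C(6, 2)·C(4, 2) = 10465200. Avoid both = 84672315 − 24418800 − 28120950 + 10465200 = 42597765.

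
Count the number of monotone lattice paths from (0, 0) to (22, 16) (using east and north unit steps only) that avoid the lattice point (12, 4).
Number of paths = 21063078710

Total paths from (0, 0) to (22, 16): C(38, 22) = 22239974430. Paths through (12, 4): (paths (0, 0) → (12, 4)) × (paths (12, 4) → (22, 16)) = C(16, 12) · C(22, 10) = 1820 · 646646 = 1176895720. Avoidance count = 22239974430 − 1176895720 = 21063078710.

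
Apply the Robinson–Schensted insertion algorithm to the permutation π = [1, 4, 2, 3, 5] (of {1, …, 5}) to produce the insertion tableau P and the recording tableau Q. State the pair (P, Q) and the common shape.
P = [1, 2, 3, 5] / [4];  Q = [1, 2, 4, 5] / [3];  common shape = (4, 1)

Row-insert the values π_1, π_2, … into P one at a time, bumping the leftmost entry strictly greater than the inserted value down to the next row. The recording tableau Q records, in position (i, j), the step at which that cell was added to P.
  Insert 1 (step 1): P = [1];  Q = [1]
  Insert 4 (step 2): P = [1, 4];  Q = [1, 2]
  Insert 2 (step 3): P = [1, 2] / [4];  Q = [1, 2] / [3]
  Insert 3 (step 4): P = [1, 2, 3] / [4];  Q = [1, 2, 4] / [3]
  Insert 5 (step 5): P = [1, 2, 3, 5] / [4];  Q = [1, 2, 4, 5] / [3]
Final shape: (4, 1).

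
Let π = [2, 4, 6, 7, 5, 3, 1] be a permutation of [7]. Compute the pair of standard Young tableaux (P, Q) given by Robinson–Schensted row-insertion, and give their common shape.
P = [1, 3, 5, 7] / [2] / [4] / [6];  Q = [1, 2, 3, 4] / [5] / [6] / [7];  common shape = (4, 1, 1, 1)

Row-insert the values π_1, π_2, … into P one at a time, bumping the leftmost entry strictly greater than the inserted value down to the next row. The recording tableau Q records, in position (i, j), the step at which that cell was added to P.
  Insert 2 (step 1): P = [2];  Q = [1]
  Insert 4 (step 2): P = [2, 4];  Q = [1, 2]
  Insert 6 (step 3): P = [2, 4, 6];  Q = [1, 2, 3]
  Insert 7 (step 4): P = [2, 4, 6, 7];  Q = [1, 2, 3, 4]
  Insert 5 (step 5): P = [2, 4, 5, 7] / [6];  Q = [1, 2, 3, 4] / [5]
  Insert 3 (step 6): P = [2, 3, 5, 7] / [4] / [6];  Q = [1, 2, 3, 4] / [5] / [6]
  Insert 1 (step 7): P = [1, 3, 5, 7] / [2] / [4] / [6];  Q = [1, 2, 3, 4] / [5] / [6] / [7]
Final shape: (4, 1, 1, 1).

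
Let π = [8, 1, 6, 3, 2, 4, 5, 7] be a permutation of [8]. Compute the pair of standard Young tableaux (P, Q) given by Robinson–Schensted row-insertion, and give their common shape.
P = [1, 2, 4, 5, 7] / [3] / [6] / [8];  Q = [1, 3, 6, 7, 8] / [2] / [4] / [5];  common shape = (5, 1, 1, 1)

Row-insert the values π_1, π_2, … into P one at a time, bumping the leftmost entry strictly greater than the inserted value down to the next row. The recording tableau Q records, in position (i, j), the step at which that cell was added to P.
  Insert 8 (step 1): P = [8];  Q = [1]
  Insert 1 (step 2): P = [1] / [8];  Q = [1] / [2]
  Insert 6 (step 3): P = [1, 6] / [8];  Q = [1, 3] / [2]
  Insert 3 (step 4): P = [1, 3] / [6] / [8];  Q = [1, 3] / [2] / [4]
  Insert 2 (step 5): P = [1, 2] / [3] / [6] / [8];  Q = [1, 3] / [2] / [4] / [5]
  Insert 4 (step 6): P = [1, 2, 4] / [3] / [6] / [8];  Q = [1, 3, 6] / [2] / [4] / [5]
  Insert 5 (step 7): P = [1, 2, 4, 5] / [3] / [6] / [8];  Q = [1, 3, 6, 7] / [2] / [4] / [5]
  Insert 7 (step 8): P = [1, 2, 4, 5, 7] / [3] / [6] / [8];  Q = [1, 3, 6, 7, 8] / [2] / [4] / [5]
Final shape: (5, 1, 1, 1).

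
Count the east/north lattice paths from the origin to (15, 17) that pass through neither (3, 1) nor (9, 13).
Number of paths = 355171260

Inclusion–exclusion. Total paths: C(32, 15) = 565722720. Through P₁: C(4, 3)·C(28, 12) = 121687020. Through P₂: C(22, 9)·C(10, 6) = 104458200. Since P₁ is strictly southwest of P₂, a monotone path through both must visit P₁ then P₂; paths through both = C(4, 3)·C(18, 6)·C(10, 6) = 15593760. Avoid both = 565722720 − 121687020 − 104458200 + 15593760 = 355171260.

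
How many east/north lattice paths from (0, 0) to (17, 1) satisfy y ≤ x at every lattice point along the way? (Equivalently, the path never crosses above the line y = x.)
Number of paths = 17

By the reflection principle (André's argument), the number of monotone paths to (17, 1) with n ≤ m that never go above y = x is C(18, 17) − C(18, 18) = 18 − 1 = 17.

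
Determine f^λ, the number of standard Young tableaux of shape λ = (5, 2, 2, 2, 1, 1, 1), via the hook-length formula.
# SYT of shape (5, 2, 2, 2, 1, 1, 1) = 24960

Hook-length formula: f^λ = n! / Π hook(c), product over all cells c of the Young diagram. For λ = (5, 2, 2, 2, 1, 1, 1), n = 14 boxes. Hook lengths by row (left-to-right, top-to-bottom): [11, 7, 3, 2, 1]; [7, 3]; [6, 2]; [5, 1]; [3]; [2]; [1]. Product of hooks = 3492720. So f^λ = 14! / 3492720 = 87178291200 / 3492720 = 24960.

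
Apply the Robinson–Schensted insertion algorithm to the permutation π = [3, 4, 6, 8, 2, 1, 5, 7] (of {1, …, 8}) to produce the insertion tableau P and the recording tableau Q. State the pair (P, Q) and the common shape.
P = [1, 4, 5, 7] / [2, 6, 8] / [3];  Q = [1, 2, 3, 4] / [5, 7, 8] / [6];  common shape = (4, 3, 1)

Row-insert the values π_1, π_2, … into P one at a time, bumping the leftmost entry strictly greater than the inserted value down to the next row. The recording tableau Q records, in position (i, j), the step at which that cell was added to P.
  Insert 3 (step 1): P = [3];  Q = [1]
  Insert 4 (step 2): P = [3, 4];  Q = [1, 2]
  Insert 6 (step 3): P = [3, 4, 6];  Q = [1, 2, 3]
  Insert 8 (step 4): P = [3, 4, 6, 8];  Q = [1, 2, 3, 4]
  Insert 2 (step 5): P = [2, 4, 6, 8] / [3];  Q = [1, 2, 3, 4] / [5]
  Insert 1 (step 6): P = [1, 4, 6, 8] / [2] / [3];  Q = [1, 2, 3, 4] / [5] / [6]
  Insert 5 (step 7): P = [1, 4, 5, 8] / [2, 6] / [3];  Q = [1, 2, 3, 4] / [5, 7] / [6]
  Insert 7 (step 8): P = [1, 4, 5, 7] / [2, 6, 8] / [3];  Q = [1, 2, 3, 4] / [5, 7, 8] / [6]
Final shape: (4, 3, 1).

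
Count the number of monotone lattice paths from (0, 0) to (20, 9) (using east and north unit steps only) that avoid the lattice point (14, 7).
Number of paths = 6759165

Total paths from (0, 0) to (20, 9): C(29, 20) = 10015005. Paths through (14, 7): (paths (0, 0) → (14, 7)) × (paths (14, 7) → (20, 9)) = C(21, 14) · C(8, 6) = 116280 · 28 = 3255840. Avoidance count = 10015005 − 3255840 = 6759165.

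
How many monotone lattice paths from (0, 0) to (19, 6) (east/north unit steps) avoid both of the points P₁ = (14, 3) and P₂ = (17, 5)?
Number of paths = 80418

Inclusion–exclusion. Total paths: C(25, 19) = 177100. Through P₁: C(17, 14)·C(8, 5) = 38080. Through P₂: C(22, 17)·C(3, 2) = 79002. Since P₁ is strictly southwest of P₂, a monotone path through both must visit P₁ then P₂; paths through both = C(17, 14)·C(5, 3)·C(3, 2) = 20400. Avoid both = 177100 − 38080 − 79002 + 20400 = 80418.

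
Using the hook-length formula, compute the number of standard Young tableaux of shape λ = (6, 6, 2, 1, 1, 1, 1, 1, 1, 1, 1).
# SYT of shape (6, 6, 2, 1, 1, 1, 1, 1, 1, 1, 1) = 96026931

Hook-length formula: f^λ = n! / Π hook(c), product over all cells c of the Young diagram. For λ = (6, 6, 2, 1, 1, 1, 1, 1, 1, 1, 1), n = 22 boxes. Hook lengths by row (left-to-right, top-to-bottom): [16, 7, 5, 4, 3, 2]; [15, 6, 4, 3, 2, 1]; [10, 1]; [8]; [7]; [6]; [5]; [4]; [3]; [2]; [1]. Product of hooks = 11705057280000. So f^λ = 22! / 11705057280000 = 1124000727777607680000 / 11705057280000 = 96026931.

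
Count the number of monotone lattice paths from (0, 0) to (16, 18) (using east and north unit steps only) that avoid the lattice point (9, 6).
Number of paths = 1951769490

Total paths from (0, 0) to (16, 18): C(34, 16) = 2203961430. Paths through (9, 6): (paths (0, 0) → (9, 6)) × (paths (9, 6) → (16, 18)) = C(15, 9) · C(19, 7) = 5005 · 50388 = 252191940. Avoidance count = 2203961430 − 252191940 = 1951769490.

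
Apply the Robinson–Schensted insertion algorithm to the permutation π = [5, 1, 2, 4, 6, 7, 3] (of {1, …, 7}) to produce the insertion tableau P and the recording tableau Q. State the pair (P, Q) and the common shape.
P = [1, 2, 3, 6, 7] / [4] / [5];  Q = [1, 3, 4, 5, 6] / [2] / [7];  common shape = (5, 1, 1)

Row-insert the values π_1, π_2, … into P one at a time, bumping the leftmost entry strictly greater than the inserted value down to the next row. The recording tableau Q records, in position (i, j), the step at which that cell was added to P.
  Insert 5 (step 1): P = [5];  Q = [1]
  Insert 1 (step 2): P = [1] / [5];  Q = [1] / [2]
  Insert 2 (step 3): P = [1, 2] / [5];  Q = [1, 3] / [2]
  Insert 4 (step 4): P = [1, 2, 4] / [5];  Q = [1, 3, 4] / [2]
  Insert 6 (step 5): P = [1, 2, 4, 6] / [5];  Q = [1, 3, 4, 5] / [2]
  Insert 7 (step 6): P = [1, 2, 4, 6, 7] / [5];  Q = [1, 3, 4, 5, 6] / [2]
  Insert 3 (step 7): P = [1, 2, 3, 6, 7] / [4] / [5];  Q = [1, 3, 4, 5, 6] / [2] / [7]
Final shape: (5, 1, 1).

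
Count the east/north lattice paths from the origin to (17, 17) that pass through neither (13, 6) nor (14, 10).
Number of paths = 2077499520

Inclusion–exclusion. Total paths: C(34, 17) = 2333606220. Through P₁: C(19, 13)·C(15, 4) = 37035180. Through P₂: C(24, 14)·C(10, 3) = 235350720. Since P₁ is strictly southwest of P₂, a monotone path through both must visit P₁ then P₂; paths through both = C(19, 13)·C(5, 1)·C(10, 3) = 16279200. Avoid both = 2333606220 − 37035180 − 235350720 + 16279200 = 2077499520.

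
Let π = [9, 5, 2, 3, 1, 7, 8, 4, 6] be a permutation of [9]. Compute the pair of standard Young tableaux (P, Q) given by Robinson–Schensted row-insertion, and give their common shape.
P = [1, 3, 4, 6] / [2, 7, 8] / [5] / [9];  Q = [1, 4, 6, 7] / [2, 8, 9] / [3] / [5];  common shape = (4, 3, 1, 1)

Row-insert the values π_1, π_2, … into P one at a time, bumping the leftmost entry strictly greater than the inserted value down to the next row. The recording tableau Q records, in position (i, j), the step at which that cell was added to P.
  Insert 9 (step 1): P = [9];  Q = [1]
  Insert 5 (step 2): P = [5] / [9];  Q = [1] / [2]
  Insert 2 (step 3): P = [2] / [5] / [9];  Q = [1] / [2] / [3]
  Insert 3 (step 4): P = [2, 3] / [5] / [9];  Q = [1, 4] / [2] / [3]
  Insert 1 (step 5): P = [1, 3] / [2] / [5] / [9];  Q = [1, 4] / [2] / [3] / [5]
  Insert 7 (step 6): P = [1, 3, 7] / [2] / [5] / [9];  Q = [1, 4, 6] / [2] / [3] / [5]
  Insert 8 (step 7): P = [1, 3, 7, 8] / [2] / [5] / [9];  Q = [1, 4, 6, 7] / [2] / [3] / [5]
  Insert 4 (step 8): P = [1, 3, 4, 8] / [2, 7] / [5] / [9];  Q = [1, 4, 6, 7] / [2, 8] / [3] / [5]
  Insert 6 (step 9): P = [1, 3, 4, 6] / [2, 7, 8] / [5] / [9];  Q = [1, 4, 6, 7] / [2, 8, 9] / [3] / [5]
Final shape: (4, 3, 1, 1).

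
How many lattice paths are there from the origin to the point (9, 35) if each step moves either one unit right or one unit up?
Number of paths = 708930508

A monotone lattice path from (0, 0) to (9, 35) consists of 9 east steps and 35 north steps in some order, so it is determined by which 9 of the 44 steps are east. The count is C(44, 9) = 708930508.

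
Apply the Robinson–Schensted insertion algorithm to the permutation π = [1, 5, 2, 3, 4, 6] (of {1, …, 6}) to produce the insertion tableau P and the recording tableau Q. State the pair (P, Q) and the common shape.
P = [1, 2, 3, 4, 6] / [5];  Q = [1, 2, 4, 5, 6] / [3];  common shape = (5, 1)

Row-insert the values π_1, π_2, … into P one at a time, bumping the leftmost entry strictly greater than the inserted value down to the next row. The recording tableau Q records, in position (i, j), the step at which that cell was added to P.
  Insert 1 (step 1): P = [1];  Q = [1]
  Insert 5 (step 2): P = [1, 5];  Q = [1, 2]
  Insert 2 (step 3): P = [1, 2] / [5];  Q = [1, 2] / [3]
  Insert 3 (step 4): P = [1, 2, 3] / [5];  Q = [1, 2, 4] / [3]
  Insert 4 (step 5): P = [1, 2, 3, 4] / [5];  Q = [1, 2, 4, 5] / [3]
  Insert 6 (step 6): P = [1, 2, 3, 4, 6] / [5];  Q = [1, 2, 4, 5, 6] / [3]
Final shape: (5, 1).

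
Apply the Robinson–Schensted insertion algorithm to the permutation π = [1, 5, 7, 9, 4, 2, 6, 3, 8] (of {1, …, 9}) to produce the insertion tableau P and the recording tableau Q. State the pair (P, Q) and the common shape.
P = [1, 2, 3, 8] / [4, 6, 9] / [5, 7];  Q = [1, 2, 3, 4] / [5, 7, 9] / [6, 8];  common shape = (4, 3, 2)

Row-insert the values π_1, π_2, … into P one at a time, bumping the leftmost entry strictly greater than the inserted value down to the next row. The recording tableau Q records, in position (i, j), the step at which that cell was added to P.
  Insert 1 (step 1): P = [1];  Q = [1]
  Insert 5 (step 2): P = [1, 5];  Q = [1, 2]
  Insert 7 (step 3): P = [1, 5, 7];  Q = [1, 2, 3]
  Insert 9 (step 4): P = [1, 5, 7, 9];  Q = [1, 2, 3, 4]
  Insert 4 (step 5): P = [1, 4, 7, 9] / [5];  Q = [1, 2, 3, 4] / [5]
  Insert 2 (step 6): P = [1, 2, 7, 9] / [4] / [5];  Q = [1, 2, 3, 4] / [5] / [6]
  Insert 6 (step 7): P = [1, 2, 6, 9] / [4, 7] / [5];  Q = [1, 2, 3, 4] / [5, 7] / [6]
  Insert 3 (step 8): P = [1, 2, 3, 9] / [4, 6] / [5, 7];  Q = [1, 2, 3, 4] / [5, 7] / [6, 8]
  Insert 8 (step 9): P = [1, 2, 3, 8] / [4, 6, 9] / [5, 7];  Q = [1, 2, 3, 4] / [5, 7, 9] / [6, 8]
Final shape: (4, 3, 2).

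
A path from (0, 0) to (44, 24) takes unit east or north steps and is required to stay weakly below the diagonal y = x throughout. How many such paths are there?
Number of paths = 701713235902693560

By the reflection principle (André's argument), the number of monotone paths to (44, 24) with n ≤ m that never go above y = x is C(68, 44) − C(68, 45) = 1503671219791486200 − 801957983888792640 = 701713235902693560.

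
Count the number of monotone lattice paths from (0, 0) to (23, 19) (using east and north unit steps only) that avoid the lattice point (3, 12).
Number of paths = 446371257150

Total paths from (0, 0) to (23, 19): C(42, 23) = 446775310800. Paths through (3, 12): (paths (0, 0) → (3, 12)) × (paths (3, 12) → (23, 19)) = C(15, 3) · C(27, 20) = 455 · 888030 = 404053650. Avoidance count = 446775310800 − 404053650 = 446371257150.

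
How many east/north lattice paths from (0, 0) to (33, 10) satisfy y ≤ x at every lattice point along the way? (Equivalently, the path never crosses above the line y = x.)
Number of paths = 1353412788

By the reflection principle (André's argument), the number of monotone paths to (33, 10) with n ≤ m that never go above y = x is C(43, 33) − C(43, 34) = 1917334783 − 563921995 = 1353412788.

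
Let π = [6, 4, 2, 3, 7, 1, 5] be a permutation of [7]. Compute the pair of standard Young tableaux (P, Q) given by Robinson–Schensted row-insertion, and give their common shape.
P = [1, 3, 5] / [2, 7] / [4] / [6];  Q = [1, 4, 5] / [2, 7] / [3] / [6];  common shape = (3, 2, 1, 1)

Row-insert the values π_1, π_2, … into P one at a time, bumping the leftmost entry strictly greater than the inserted value down to the next row. The recording tableau Q records, in position (i, j), the step at which that cell was added to P.
  Insert 6 (step 1): P = [6];  Q = [1]
  Insert 4 (step 2): P = [4] / [6];  Q = [1] / [2]
  Insert 2 (step 3): P = [2] / [4] / [6];  Q = [1] / [2] / [3]
  Insert 3 (step 4): P = [2, 3] / [4] / [6];  Q = [1, 4] / [2] / [3]
  Insert 7 (step 5): P = [2, 3, 7] / [4] / [6];  Q = [1, 4, 5] / [2] / [3]
  Insert 1 (step 6): P = [1, 3, 7] / [2] / [4] / [6];  Q = [1, 4, 5] / [2] / [3] / [6]
  Insert 5 (step 7): P = [1, 3, 5] / [2, 7] / [4] / [6];  Q = [1, 4, 5] / [2, 7] / [3] / [6]
Final shape: (3, 2, 1, 1).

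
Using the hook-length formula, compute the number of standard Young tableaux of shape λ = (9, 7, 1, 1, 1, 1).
# SYT of shape (9, 7, 1, 1, 1, 1) = 7558200

Hook-length formula: f^λ = n! / Π hook(c), product over all cells c of the Young diagram. For λ = (9, 7, 1, 1, 1, 1), n = 20 boxes. Hook lengths by row (left-to-right, top-to-bottom): [14, 9, 8, 7, 6, 5, 4, 2, 1]; [11, 6, 5, 4, 3, 2, 1]; [4]; [3]; [2]; [1]. Product of hooks = 321889075200. So f^λ = 20! / 321889075200 = 2432902008176640000 / 321889075200 = 7558200.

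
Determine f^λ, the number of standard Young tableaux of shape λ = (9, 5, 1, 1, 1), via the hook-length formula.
# SYT of shape (9, 5, 1, 1, 1) = 327250

Hook-length formula: f^λ = n! / Π hook(c), product over all cells c of the Young diagram. For λ = (9, 5, 1, 1, 1), n = 17 boxes. Hook lengths by row (left-to-right, top-to-bottom): [13, 9, 8, 7, 6, 4, 3, 2, 1]; [8, 4, 3, 2, 1]; [3]; [2]; [1]. Product of hooks = 1086898176. So f^λ = 17! / 1086898176 = 355687428096000 / 1086898176 = 327250.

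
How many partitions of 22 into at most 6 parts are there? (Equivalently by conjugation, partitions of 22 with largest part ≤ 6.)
p(22, parts ≤ 6) = 391

Use the recurrence p(n, m) = p(n, m−1) + p(n−m, m): either the largest part is < m (count p(n, m−1)) or the largest part is exactly m (remove one copy of m, count p(n−m, m)). With p(0, ·) = 1 this gives p(22, parts ≤ 6) = 391. (By conjugating Young diagrams, this also counts partitions of 22 into at most 6 parts.)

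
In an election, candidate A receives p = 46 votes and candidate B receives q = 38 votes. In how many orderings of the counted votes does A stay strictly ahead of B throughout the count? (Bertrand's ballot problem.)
Strict-lead orderings = 109674208922503655495520

Total orderings of the 84 votes with 46 for A: C(84, 46) = 1151579193686288382702960. By the Bertrand ballot formula (Cycle Lemma / reflection principle), the number of orderings in which A is strictly ahead of B throughout is (p − q)/(p + q) · C(p + q, p) = (46 − 38)/(46 + 38) · 1151579193686288382702960 = 109674208922503655495520.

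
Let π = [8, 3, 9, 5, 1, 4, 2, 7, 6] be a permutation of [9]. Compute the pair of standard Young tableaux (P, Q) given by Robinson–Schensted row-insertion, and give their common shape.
P = [1, 2, 6] / [3, 4, 7] / [5, 9] / [8];  Q = [1, 3, 8] / [2, 4, 9] / [5, 6] / [7];  common shape = (3, 3, 2, 1)

Row-insert the values π_1, π_2, … into P one at a time, bumping the leftmost entry strictly greater than the inserted value down to the next row. The recording tableau Q records, in position (i, j), the step at which that cell was added to P.
  Insert 8 (step 1): P = [8];  Q = [1]
  Insert 3 (step 2): P = [3] / [8];  Q = [1] / [2]
  Insert 9 (step 3): P = [3, 9] / [8];  Q = [1, 3] / [2]
  Insert 5 (step 4): P = [3, 5] / [8, 9];  Q = [1, 3] / [2, 4]
  Insert 1 (step 5): P = [1, 5] / [3, 9] / [8];  Q = [1, 3] / [2, 4] / [5]
  Insert 4 (step 6): P = [1, 4] / [3, 5] / [8, 9];  Q = [1, 3] / [2, 4] / [5, 6]
  Insert 2 (step 7): P = [1, 2] / [3, 4] / [5, 9] / [8];  Q = [1, 3] / [2, 4] / [5, 6] / [7]
  Insert 7 (step 8): P = [1, 2, 7] / [3, 4] / [5, 9] / [8];  Q = [1, 3, 8] / [2, 4] / [5, 6] / [7]
  Insert 6 (step 9): P = [1, 2, 6] / [3, 4, 7] / [5, 9] / [8];  Q = [1, 3, 8] / [2, 4, 9] / [5, 6] / [7]
Final shape: (3, 3, 2, 1).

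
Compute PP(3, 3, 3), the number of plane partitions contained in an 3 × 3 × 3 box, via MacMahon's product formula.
PP(3, 3, 3) = 980

Evaluate the triple product over i = 1..3, j = 1..3, k = 1..3. The factors are (2/1) · (3/2) · (4/3) · (3/2) · (4/3) · (5/4) · (4/3) · (5/4) · … (27 factors total). The numerators and denominators telescope so the product is an integer; carrying out the multiplication exactly gives PP(3, 3, 3) = 980.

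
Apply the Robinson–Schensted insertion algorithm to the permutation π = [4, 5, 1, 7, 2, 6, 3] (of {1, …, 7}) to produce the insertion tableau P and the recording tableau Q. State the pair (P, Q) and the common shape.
P = [1, 2, 3] / [4, 5, 6] / [7];  Q = [1, 2, 4] / [3, 5, 6] / [7];  common shape = (3, 3, 1)

Row-insert the values π_1, π_2, … into P one at a time, bumping the leftmost entry strictly greater than the inserted value down to the next row. The recording tableau Q records, in position (i, j), the step at which that cell was added to P.
  Insert 4 (step 1): P = [4];  Q = [1]
  Insert 5 (step 2): P = [4, 5];  Q = [1, 2]
  Insert 1 (step 3): P = [1, 5] / [4];  Q = [1, 2] / [3]
  Insert 7 (step 4): P = [1, 5, 7] / [4];  Q = [1, 2, 4] / [3]
  Insert 2 (step 5): P = [1, 2, 7] / [4, 5];  Q = [1, 2, 4] / [3, 5]
  Insert 6 (step 6): P = [1, 2, 6] / [4, 5, 7];  Q = [1, 2, 4] / [3, 5, 6]
  Insert 3 (step 7): P = [1, 2, 3] / [4, 5, 6] / [7];  Q = [1, 2, 4] / [3, 5, 6] / [7]
Final shape: (3, 3, 1).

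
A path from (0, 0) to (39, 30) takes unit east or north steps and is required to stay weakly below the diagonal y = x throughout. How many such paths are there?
Number of paths = 7906820008306215304

By the reflection principle (André's argument), the number of monotone paths to (39, 30) with n ≤ m that never go above y = x is C(69, 39) − C(69, 40) = 31627280033224861216 − 23720460024918645912 = 7906820008306215304.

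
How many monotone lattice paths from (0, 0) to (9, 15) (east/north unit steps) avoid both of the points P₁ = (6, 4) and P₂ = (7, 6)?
Number of paths = 1171334

Inclusion–exclusion. Total paths: C(24, 9) = 1307504. Through P₁: C(10, 6)·C(14, 3) = 76440. Through P₂: C(13, 7)·C(11, 2) = 94380. Since P₁ is strictly southwest of P₂, a monotone path through both must visit P₁ then P₂; paths through both = C(10, 6)·C(3, 1)·C(11, 2) = 34650. Avoid both = 1307504 − 76440 − 94380 + 34650 = 1171334.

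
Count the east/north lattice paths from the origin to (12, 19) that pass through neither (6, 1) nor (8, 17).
Number of paths = 123970793

Inclusion–exclusion. Total paths: C(31, 12) = 141120525. Through P₁: C(7, 6)·C(24, 6) = 942172. Through P₂: C(25, 8)·C(6, 4) = 16223625. Since P₁ is strictly southwest of P₂, a monotone path through both must visit P₁ then P₂; paths through both = C(7, 6)·C(18, 2)·C(6, 4) = 16065. Avoid both = 141120525 − 942172 − 16223625 + 16065 = 123970793.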